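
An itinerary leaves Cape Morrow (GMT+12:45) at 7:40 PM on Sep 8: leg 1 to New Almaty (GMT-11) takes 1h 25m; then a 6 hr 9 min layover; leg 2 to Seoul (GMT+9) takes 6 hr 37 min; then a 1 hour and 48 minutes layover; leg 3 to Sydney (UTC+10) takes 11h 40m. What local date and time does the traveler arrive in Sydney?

8:34 PM on September 9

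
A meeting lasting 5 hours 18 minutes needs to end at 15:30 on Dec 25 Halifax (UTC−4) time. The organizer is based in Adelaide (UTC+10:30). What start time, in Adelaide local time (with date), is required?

00:42 on December 26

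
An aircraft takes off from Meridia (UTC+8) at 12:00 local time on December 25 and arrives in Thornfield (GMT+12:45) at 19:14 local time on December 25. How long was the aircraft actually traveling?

2 hours 29 minutes

Thornfield is 4:45 ahead of Meridia.
Clock-face elapsed time (ignoring zones) is 7 hours 14 minutes.
Actual elapsed = 7 hours 14 minutes − 4:45 = 2 hours 29 minutes.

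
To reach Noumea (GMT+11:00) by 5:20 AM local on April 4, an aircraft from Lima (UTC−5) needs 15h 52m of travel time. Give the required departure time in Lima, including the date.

Target arrival in UTC: 5:20 AM − 11:00 = 6:20 PM on Apr 3.
Subtract 15 hours 52 minutes → departure 2:28 AM UTC on Apr 3.
Lima is UTC−5:00: 2:28 AM − 5:00 = 9:28 PM on Apr 2.

9:28 PM on April 2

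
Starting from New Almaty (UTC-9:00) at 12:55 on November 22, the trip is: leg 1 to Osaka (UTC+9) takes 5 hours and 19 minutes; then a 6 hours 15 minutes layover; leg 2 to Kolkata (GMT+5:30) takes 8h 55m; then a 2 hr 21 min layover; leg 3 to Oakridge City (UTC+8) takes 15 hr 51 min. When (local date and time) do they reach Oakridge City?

Convert departure to UTC: 12:55 + 9:00 = 21:55 UTC on Nov 22.
Add 5 hours and 19 minutes leg 1 → 03:14 UTC (Nov 23).
Add 6 hours and 15 minutes layover in Osaka → 09:29 UTC.
Add 8 hours 55 minutes leg 2 → 18:24 UTC.
Add 2 hours and 21 minutes layover in Kolkata → 20:45 UTC.
Add 15 hours 51 minutes leg 3 → 12:36 UTC (Nov 24).
Oakridge City is UTC+8:00, so local arrival = 12:36 + 8:00 = 20:36 on Nov 24.

20:36 on November 24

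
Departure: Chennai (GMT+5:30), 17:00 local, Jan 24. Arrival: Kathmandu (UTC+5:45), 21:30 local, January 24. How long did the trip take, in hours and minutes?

4 hours 15 minutes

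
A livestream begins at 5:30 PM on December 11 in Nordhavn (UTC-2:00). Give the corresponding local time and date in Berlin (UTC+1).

8:30 PM on December 11

In UTC: 5:30 PM + 2:00 = 7:30 PM on Dec 11.
Berlin is UTC+1:00: 7:30 PM + 1:00 = 8:30 PM on Dec 11.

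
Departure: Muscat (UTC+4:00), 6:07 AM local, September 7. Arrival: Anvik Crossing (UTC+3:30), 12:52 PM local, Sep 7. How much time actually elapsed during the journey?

7 hours 15 minutes

Anvik Crossing is 0:30 behind Muscat.
Clock-face elapsed time (ignoring zones) is 6 hours 45 minutes.
Actual elapsed = 6 hours 45 minutes + 0:30 = 7 hours 15 minutes.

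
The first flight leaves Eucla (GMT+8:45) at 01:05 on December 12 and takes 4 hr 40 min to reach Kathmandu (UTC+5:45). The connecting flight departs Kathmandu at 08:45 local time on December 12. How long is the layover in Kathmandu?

6 hours

Convert departure to UTC: 01:05 − 8:45 = 16:20 UTC on Dec 11.
Add 4 hours 40 minutes flight time → 21:00 UTC.
Kathmandu is UTC+5:45, so local arrival = 21:00 + 5:45 = 02:45 on Dec 12.
Layover = 08:45 − 02:45 = 6 hours.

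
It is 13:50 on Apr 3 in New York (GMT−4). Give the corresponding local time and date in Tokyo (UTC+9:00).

In UTC: 13:50 + 4:00 = 17:50 on Apr 3.
Tokyo is UTC+9:00: 17:50 + 9:00 = 02:50 on Apr 4.

02:50 on April 4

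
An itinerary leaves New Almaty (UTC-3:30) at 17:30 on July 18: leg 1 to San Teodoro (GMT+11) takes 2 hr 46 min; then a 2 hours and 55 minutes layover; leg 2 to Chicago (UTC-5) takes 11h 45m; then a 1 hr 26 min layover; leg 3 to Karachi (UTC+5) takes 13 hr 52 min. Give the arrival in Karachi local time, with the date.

10:44 on July 20

Convert departure to UTC: 17:30 + 3:30 = 21:00 UTC on Jul 18.
Add 2 hours 46 minutes leg 1 → 23:46 UTC.
Add 2 hours and 55 minutes layover in San Teodoro → 02:41 UTC (Jul 19).
Add 11 hours and 45 minutes leg 2 → 14:26 UTC.
Add 1 hour 26 minutes layover in Chicago → 15:52 UTC.
Add 13 hours 52 minutes leg 3 → 05:44 UTC (Jul 20).
Karachi is UTC+5:00, so local arrival = 05:44 + 5:00 = 10:44 on Jul 20.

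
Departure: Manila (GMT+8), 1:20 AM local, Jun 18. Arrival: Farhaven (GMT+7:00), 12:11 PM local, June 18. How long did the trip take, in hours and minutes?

11 hours 51 minutes

Departure in UTC: 1:20 AM − 8:00 = 5:20 PM on Jun 17.
Arrival in UTC: 12:11 PM − 7:00 = 5:11 AM on Jun 18.
Elapsed = 5:11 AM − 5:20 PM (+1 day) = 11 hours 51 minutes.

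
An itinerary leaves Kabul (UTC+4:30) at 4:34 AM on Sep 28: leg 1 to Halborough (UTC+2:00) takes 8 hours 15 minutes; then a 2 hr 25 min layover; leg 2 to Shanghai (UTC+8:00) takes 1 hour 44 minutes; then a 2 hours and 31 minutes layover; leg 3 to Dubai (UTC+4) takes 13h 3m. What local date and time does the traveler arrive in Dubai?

Convert departure to UTC: 4:34 AM − 4:30 = 12:04 AM UTC on Sep 28.
Add 8 hours and 15 minutes leg 1 → 8:19 AM UTC.
Add 2 hours 25 minutes layover in Halborough → 10:44 AM UTC.
Add 1 hour 44 minutes leg 2 → 12:28 PM UTC.
Add 2 hours and 31 minutes layover in Shanghai → 2:59 PM UTC.
Add 13 hours 3 minutes leg 3 → 4:02 AM UTC (Sep 29).
Dubai is UTC+4:00, so local arrival = 4:02 AM + 4:00 = 8:02 AM on Sep 29.

8:02 AM on Sep 29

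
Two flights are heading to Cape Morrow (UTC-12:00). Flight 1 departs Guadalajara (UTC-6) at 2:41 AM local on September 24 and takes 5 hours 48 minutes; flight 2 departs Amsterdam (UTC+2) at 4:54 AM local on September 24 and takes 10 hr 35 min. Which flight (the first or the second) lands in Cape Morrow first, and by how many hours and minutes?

the second, by 1 hour

Flight 1 in UTC: 2:41 AM + 6:00 = 8:41 AM on Sep 24.
+5 hours and 48 minutes → arrive 2:29 PM UTC on Sep 24.
Flight 2 in UTC: 4:54 AM − 2:00 = 2:54 AM on Sep 24.
+10 hours 35 minutes → arrive 1:29 PM UTC on Sep 24.
Flight 2 lands earlier by 1 hour.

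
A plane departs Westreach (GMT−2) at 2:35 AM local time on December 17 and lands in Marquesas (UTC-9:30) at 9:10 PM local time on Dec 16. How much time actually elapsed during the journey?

Marquesas is 7:30 behind Westreach.
Clock-face elapsed time (ignoring zones) is −5 hours 25 minutes.
Actual elapsed = −5 hours 25 minutes + 7:30 = 2 hours 5 minutes.

2 hours 5 minutes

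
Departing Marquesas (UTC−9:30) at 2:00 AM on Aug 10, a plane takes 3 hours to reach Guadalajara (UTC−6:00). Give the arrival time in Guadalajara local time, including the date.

8:30 AM on August 10

Guadalajara is 3:30 ahead of Marquesas.
After 3 hours it is 5:00 AM in Marquesas.
Shift by the zone difference: 5:00 AM + 3:30 = 8:30 AM on Aug 10 in Guadalajara.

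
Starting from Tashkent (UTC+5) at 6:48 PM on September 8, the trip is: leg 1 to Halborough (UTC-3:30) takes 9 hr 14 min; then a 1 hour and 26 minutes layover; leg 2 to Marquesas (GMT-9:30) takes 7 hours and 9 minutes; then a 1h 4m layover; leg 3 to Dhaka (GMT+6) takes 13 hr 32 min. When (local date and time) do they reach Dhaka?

4:13 AM on September 10

Convert departure to UTC: 6:48 PM − 5:00 = 1:48 PM UTC on Sep 8.
Add 9 hours and 14 minutes leg 1 → 11:02 PM UTC.
Add 1 hour and 26 minutes layover in Halborough → 12:28 AM UTC (Sep 9).
Add 7 hours 9 minutes leg 2 → 7:37 AM UTC.
Add 1 hour 4 minutes layover in Marquesas → 8:41 AM UTC.
Add 13 hours and 32 minutes leg 3 → 10:13 PM UTC.
Dhaka is UTC+6:00, so local arrival = 10:13 PM + 6:00 = 4:13 AM on Sep 10.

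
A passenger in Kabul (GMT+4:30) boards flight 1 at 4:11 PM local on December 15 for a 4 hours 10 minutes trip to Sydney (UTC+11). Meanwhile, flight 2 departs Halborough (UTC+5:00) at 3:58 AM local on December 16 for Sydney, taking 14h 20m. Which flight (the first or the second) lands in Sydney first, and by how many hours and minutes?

Flight 1 in UTC: 4:11 PM − 4:30 = 11:41 AM on Dec 15.
+4 hours and 10 minutes → arrive 3:51 PM UTC on Dec 15.
Flight 2 in UTC: 3:58 AM − 5:00 = 10:58 PM on Dec 15.
+14 hours 20 minutes → arrive 1:18 PM UTC on Dec 16.
Flight 1 lands earlier by 21 hours 27 minutes.

the first, by 21 hours 27 minutes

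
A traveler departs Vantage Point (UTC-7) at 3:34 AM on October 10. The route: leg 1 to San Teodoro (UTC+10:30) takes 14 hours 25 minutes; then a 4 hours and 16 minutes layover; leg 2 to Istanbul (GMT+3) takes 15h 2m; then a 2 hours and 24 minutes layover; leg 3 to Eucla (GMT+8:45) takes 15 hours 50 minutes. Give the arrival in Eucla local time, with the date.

11:16 PM on October 12

Convert departure to UTC: 3:34 AM + 7:00 = 10:34 AM UTC on Oct 10.
Add 14 hours and 25 minutes leg 1 → 12:59 AM UTC (Oct 11).
Add 4 hours 16 minutes layover in San Teodoro → 5:15 AM UTC.
Add 15 hours 2 minutes leg 2 → 8:17 PM UTC.
Add 2 hours and 24 minutes layover in Istanbul → 10:41 PM UTC.
Add 15 hours 50 minutes leg 3 → 2:31 PM UTC (Oct 12).
Eucla is UTC+8:45, so local arrival = 2:31 PM + 8:45 = 11:16 PM on Oct 12.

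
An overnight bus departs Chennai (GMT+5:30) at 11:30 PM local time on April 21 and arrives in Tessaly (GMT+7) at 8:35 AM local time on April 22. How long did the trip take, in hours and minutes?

7 hours 35 minutes

Tessaly is 1:30 ahead of Chennai.
Clock-face elapsed time (ignoring zones) is 9 hours 5 minutes.
Actual elapsed = 9 hours 5 minutes − 1:30 = 7 hours 35 minutes.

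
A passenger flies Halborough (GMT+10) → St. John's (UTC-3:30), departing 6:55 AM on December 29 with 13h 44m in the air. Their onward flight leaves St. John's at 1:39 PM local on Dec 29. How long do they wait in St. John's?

Convert departure to UTC: 6:55 AM − 10:00 = 8:55 PM UTC on Dec 28.
Add 13 hours and 44 minutes flight time → 10:39 AM UTC (Dec 29).
St. John's is UTC−3:30, so local arrival = 10:39 AM − 3:30 = 7:09 AM on Dec 29.
Layover = 1:39 PM − 7:09 AM = 6 hours 30 minutes.

6 hours 30 minutes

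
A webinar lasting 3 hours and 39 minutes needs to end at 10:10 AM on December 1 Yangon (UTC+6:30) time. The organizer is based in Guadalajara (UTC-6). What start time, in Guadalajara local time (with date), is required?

6:01 PM on November 30

Target end time in UTC: 10:10 AM − 6:30 = 3:40 AM on Dec 1.
Subtract 3 hours 39 minutes → start 12:01 AM UTC on Dec 1.
Guadalajara is UTC−6:00: 12:01 AM − 6:00 = 6:01 PM on Nov 30.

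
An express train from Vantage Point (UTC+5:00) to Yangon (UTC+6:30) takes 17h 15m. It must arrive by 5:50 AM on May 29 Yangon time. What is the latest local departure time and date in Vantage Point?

11:05 AM on May 28

Target arrival in UTC: 5:50 AM − 6:30 = 11:20 PM on May 28.
Subtract 17 hours and 15 minutes → departure 6:05 AM UTC on May 28.
Vantage Point is UTC+5:00: 6:05 AM + 5:00 = 11:05 AM on May 28.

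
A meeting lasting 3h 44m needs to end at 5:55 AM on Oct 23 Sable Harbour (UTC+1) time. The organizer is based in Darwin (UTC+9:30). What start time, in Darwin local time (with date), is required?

Target end time in UTC: 5:55 AM − 1:00 = 4:55 AM on Oct 23.
Subtract 3 hours and 44 minutes → start 1:11 AM UTC on Oct 23.
Darwin is UTC+9:30: 1:11 AM + 9:30 = 10:41 AM on Oct 23.

10:41 AM on October 23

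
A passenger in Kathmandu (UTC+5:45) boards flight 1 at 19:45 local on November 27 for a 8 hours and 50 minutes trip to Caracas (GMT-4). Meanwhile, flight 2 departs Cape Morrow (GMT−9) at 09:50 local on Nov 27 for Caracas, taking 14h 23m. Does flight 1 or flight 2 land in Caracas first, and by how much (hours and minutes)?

the first, by 10 hours 23 minutes

Flight 1 in UTC: 19:45 − 5:45 = 14:00 on Nov 27.
+8 hours 50 minutes → arrive 22:50 UTC on Nov 27.
Flight 2 in UTC: 09:50 + 9:00 = 18:50 on Nov 27.
+14 hours and 23 minutes → arrive 09:13 UTC on Nov 28.
Flight 1 lands earlier by 10 hours 23 minutes.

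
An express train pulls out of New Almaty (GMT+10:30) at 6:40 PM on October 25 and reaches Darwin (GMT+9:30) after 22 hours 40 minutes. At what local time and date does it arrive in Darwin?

4:20 PM on Oct 26

Convert departure to UTC: 6:40 PM − 10:30 = 8:10 AM UTC on Oct 25.
Add 22 hours 40 minutes travel time → 6:50 AM UTC (Oct 26).
Darwin is UTC+9:30, so local arrival = 6:50 AM + 9:30 = 4:20 PM on Oct 26.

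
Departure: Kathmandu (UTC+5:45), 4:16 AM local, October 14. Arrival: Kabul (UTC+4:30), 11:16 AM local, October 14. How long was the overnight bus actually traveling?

8 hours 15 minutes

Departure in UTC: 4:16 AM − 5:45 = 10:31 PM on Oct 13.
Arrival in UTC: 11:16 AM − 4:30 = 6:46 AM on Oct 14.
Elapsed = 6:46 AM − 10:31 PM (+1 day) = 8 hours 15 minutes.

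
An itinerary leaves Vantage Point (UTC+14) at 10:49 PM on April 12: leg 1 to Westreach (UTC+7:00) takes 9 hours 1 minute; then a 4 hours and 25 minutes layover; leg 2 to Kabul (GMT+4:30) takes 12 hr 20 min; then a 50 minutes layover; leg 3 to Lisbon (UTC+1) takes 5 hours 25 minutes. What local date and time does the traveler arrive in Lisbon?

5:50 PM on Apr 13

Convert departure to UTC: 10:49 PM − 14:00 = 8:49 AM UTC on Apr 12.
Add 9 hours 1 minute leg 1 → 5:50 PM UTC.
Add 4 hours 25 minutes layover in Westreach → 10:15 PM UTC.
Add 12 hours and 20 minutes leg 2 → 10:35 AM UTC (Apr 13).
Add 50 minutes layover in Kabul → 11:25 AM UTC.
Add 5 hours and 25 minutes leg 3 → 4:50 PM UTC.
Lisbon is UTC+1:00, so local arrival = 4:50 PM + 1:00 = 5:50 PM on Apr 13.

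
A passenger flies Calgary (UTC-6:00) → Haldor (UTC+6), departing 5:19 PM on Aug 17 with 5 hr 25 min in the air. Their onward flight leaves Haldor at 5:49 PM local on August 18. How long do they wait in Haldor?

7 hours 5 minutes

Convert departure to UTC: 5:19 PM + 6:00 = 11:19 PM UTC on Aug 17.
Add 5 hours and 25 minutes flight time → 4:44 AM UTC (Aug 18).
Haldor is UTC+6:00, so local arrival = 4:44 AM + 6:00 = 10:44 AM on Aug 18.
Layover = 5:49 PM − 10:44 AM = 7 hours 5 minutes.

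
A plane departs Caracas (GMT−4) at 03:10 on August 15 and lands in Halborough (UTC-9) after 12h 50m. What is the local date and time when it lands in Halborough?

Convert departure to UTC: 03:10 + 4:00 = 07:10 UTC on Aug 15.
Add 12 hours and 50 minutes travel time → 20:00 UTC.
Halborough is UTC−9:00, so local arrival = 20:00 − 9:00 = 11:00 on Aug 15.

11:00 on August 15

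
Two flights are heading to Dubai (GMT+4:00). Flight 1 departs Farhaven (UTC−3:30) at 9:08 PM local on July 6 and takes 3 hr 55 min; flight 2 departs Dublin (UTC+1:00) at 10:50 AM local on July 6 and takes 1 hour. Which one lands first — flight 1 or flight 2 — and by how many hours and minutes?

Flight 1 in UTC: 9:08 PM + 3:30 = 12:38 AM on Jul 7.
+3 hours 55 minutes → arrive 4:33 AM UTC on Jul 7.
Flight 2 in UTC: 10:50 AM − 1:00 = 9:50 AM on Jul 6.
+1 hour → arrive 10:50 AM UTC on Jul 6.
Flight 2 lands earlier by 17 hours 43 minutes.

the second, by 17 hours 43 minutes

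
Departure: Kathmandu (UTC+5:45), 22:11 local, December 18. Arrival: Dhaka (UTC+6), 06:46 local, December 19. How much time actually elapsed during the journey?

Departure in UTC: 22:11 − 5:45 = 16:26 on Dec 18.
Arrival in UTC: 06:46 − 6:00 = 00:46 on Dec 19.
Elapsed = 00:46 − 16:26 (+1 day) = 8 hours 20 minutes.

8 hours 20 minutes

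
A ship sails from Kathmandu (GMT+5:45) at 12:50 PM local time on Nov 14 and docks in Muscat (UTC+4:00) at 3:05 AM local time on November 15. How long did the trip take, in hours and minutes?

16 hours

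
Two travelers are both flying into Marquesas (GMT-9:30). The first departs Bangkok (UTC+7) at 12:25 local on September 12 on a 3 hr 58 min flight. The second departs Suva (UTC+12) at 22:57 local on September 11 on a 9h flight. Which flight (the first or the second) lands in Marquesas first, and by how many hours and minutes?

Flight 1 in UTC: 12:25 − 7:00 = 05:25 on Sep 12.
+3 hours and 58 minutes → arrive 09:23 UTC on Sep 12.
Flight 2 in UTC: 22:57 − 12:00 = 10:57 on Sep 11.
+9 hours → arrive 19:57 UTC on Sep 11.
Flight 2 lands earlier by 13 hours 26 minutes.

the second, by 13 hours 26 minutes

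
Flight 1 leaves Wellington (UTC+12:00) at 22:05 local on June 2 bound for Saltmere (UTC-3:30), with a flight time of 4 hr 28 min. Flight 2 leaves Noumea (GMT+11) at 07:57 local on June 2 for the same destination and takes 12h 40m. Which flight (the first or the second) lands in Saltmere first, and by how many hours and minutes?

the second, by 4 hours 56 minutes

Flight 1 in UTC: 22:05 − 12:00 = 10:05 on Jun 2.
+4 hours and 28 minutes → arrive 14:33 UTC on Jun 2.
Flight 2 in UTC: 07:57 − 11:00 = 20:57 on Jun 1.
+12 hours and 40 minutes → arrive 09:37 UTC on Jun 2.
Flight 2 lands earlier by 4 hours 56 minutes.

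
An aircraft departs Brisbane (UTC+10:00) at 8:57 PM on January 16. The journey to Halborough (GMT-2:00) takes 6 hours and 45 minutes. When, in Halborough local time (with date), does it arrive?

3:42 PM on January 16

Convert departure to UTC: 8:57 PM − 10:00 = 10:57 AM UTC on Jan 16.
Add 6 hours and 45 minutes travel time → 5:42 PM UTC.
Halborough is UTC−2:00, so local arrival = 5:42 PM − 2:00 = 3:42 PM on Jan 16.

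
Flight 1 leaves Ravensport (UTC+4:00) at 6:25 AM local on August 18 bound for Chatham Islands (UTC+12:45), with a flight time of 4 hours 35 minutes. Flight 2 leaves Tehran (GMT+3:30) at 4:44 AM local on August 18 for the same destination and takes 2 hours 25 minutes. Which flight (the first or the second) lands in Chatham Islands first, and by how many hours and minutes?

Flight 1 in UTC: 6:25 AM − 4:00 = 2:25 AM on Aug 18.
+4 hours and 35 minutes → arrive 7:00 AM UTC on Aug 18.
Flight 2 in UTC: 4:44 AM − 3:30 = 1:14 AM on Aug 18.
+2 hours 25 minutes → arrive 3:39 AM UTC on Aug 18.
Flight 2 lands earlier by 3 hours 21 minutes.

the second, by 3 hours 21 minutes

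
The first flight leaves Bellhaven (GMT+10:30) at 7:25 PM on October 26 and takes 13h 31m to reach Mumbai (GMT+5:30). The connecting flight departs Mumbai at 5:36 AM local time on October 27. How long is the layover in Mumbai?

1 hour 40 minutes

Convert departure to UTC: 7:25 PM − 10:30 = 8:55 AM UTC on Oct 26.
Add 13 hours and 31 minutes flight time → 10:26 PM UTC.
Mumbai is UTC+5:30, so local arrival = 10:26 PM + 5:30 = 3:56 AM on Oct 27.
Layover = 5:36 AM − 3:56 AM = 1 hour 40 minutes.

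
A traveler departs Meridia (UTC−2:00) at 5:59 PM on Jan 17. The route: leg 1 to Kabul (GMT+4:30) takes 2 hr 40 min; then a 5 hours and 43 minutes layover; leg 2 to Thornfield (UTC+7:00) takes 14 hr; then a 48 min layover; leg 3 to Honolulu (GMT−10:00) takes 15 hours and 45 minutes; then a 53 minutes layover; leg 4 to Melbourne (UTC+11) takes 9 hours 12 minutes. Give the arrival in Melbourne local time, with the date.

Convert departure to UTC: 5:59 PM + 2:00 = 7:59 PM UTC on Jan 17.
Add 2 hours 40 minutes leg 1 → 10:39 PM UTC.
Add 5 hours 43 minutes layover in Kabul → 4:22 AM UTC (Jan 18).
Add 14 hours leg 2 → 6:22 PM UTC.
Add 48 minutes layover in Thornfield → 7:10 PM UTC.
Add 15 hours 45 minutes leg 3 → 10:55 AM UTC (Jan 19).
Add 53 minutes layover in Honolulu → 11:48 AM UTC.
Add 9 hours and 12 minutes leg 4 → 9:00 PM UTC.
Melbourne is UTC+11:00, so local arrival = 9:00 PM + 11:00 = 8:00 AM on Jan 20.

8:00 AM on January 20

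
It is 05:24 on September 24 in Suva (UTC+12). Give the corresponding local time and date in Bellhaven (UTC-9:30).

07:54 on September 23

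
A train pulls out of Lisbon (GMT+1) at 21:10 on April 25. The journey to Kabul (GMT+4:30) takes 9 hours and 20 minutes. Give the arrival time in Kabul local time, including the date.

Convert departure to UTC: 21:10 − 1:00 = 20:10 UTC on Apr 25.
Add 9 hours and 20 minutes travel time → 05:30 UTC (Apr 26).
Kabul is UTC+4:30, so local arrival = 05:30 + 4:30 = 10:00 on Apr 26.

10:00 on April 26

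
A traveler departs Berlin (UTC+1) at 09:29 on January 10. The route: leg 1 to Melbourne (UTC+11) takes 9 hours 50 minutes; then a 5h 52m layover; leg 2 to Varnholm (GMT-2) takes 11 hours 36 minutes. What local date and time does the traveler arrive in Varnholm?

Convert departure to UTC: 09:29 − 1:00 = 08:29 UTC on Jan 10.
Add 9 hours 50 minutes leg 1 → 18:19 UTC.
Add 5 hours 52 minutes layover in Melbourne → 00:11 UTC (Jan 11).
Add 11 hours and 36 minutes leg 2 → 11:47 UTC.
Varnholm is UTC−2:00, so local arrival = 11:47 − 2:00 = 09:47 on Jan 11.

09:47 on Jan 11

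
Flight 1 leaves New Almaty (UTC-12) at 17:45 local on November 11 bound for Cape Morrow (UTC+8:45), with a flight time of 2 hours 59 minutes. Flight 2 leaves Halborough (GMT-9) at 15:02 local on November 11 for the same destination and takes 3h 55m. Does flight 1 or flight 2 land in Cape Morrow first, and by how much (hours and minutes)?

the second, by 4 hours 47 minutes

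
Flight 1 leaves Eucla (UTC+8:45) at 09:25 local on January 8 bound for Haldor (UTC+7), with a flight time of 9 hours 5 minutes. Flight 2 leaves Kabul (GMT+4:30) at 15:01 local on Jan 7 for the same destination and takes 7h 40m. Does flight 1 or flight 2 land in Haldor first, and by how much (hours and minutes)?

the second, by 15 hours 34 minutes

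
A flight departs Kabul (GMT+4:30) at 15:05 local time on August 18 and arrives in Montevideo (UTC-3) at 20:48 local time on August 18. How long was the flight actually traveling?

Departure in UTC: 15:05 − 4:30 = 10:35 on Aug 18.
Arrival in UTC: 20:48 + 3:00 = 23:48 on Aug 18.
Elapsed = 23:48 − 10:35 = 13 hours 13 minutes.

13 hours 13 minutes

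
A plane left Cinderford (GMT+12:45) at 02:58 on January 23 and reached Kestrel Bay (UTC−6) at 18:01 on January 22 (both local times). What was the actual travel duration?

9 hours 48 minutes

Kestrel Bay is 18:45 behind Cinderford.
Clock-face elapsed time (ignoring zones) is −8 hours 57 minutes.
Actual elapsed = −8 hours 57 minutes + 18:45 = 9 hours 48 minutes.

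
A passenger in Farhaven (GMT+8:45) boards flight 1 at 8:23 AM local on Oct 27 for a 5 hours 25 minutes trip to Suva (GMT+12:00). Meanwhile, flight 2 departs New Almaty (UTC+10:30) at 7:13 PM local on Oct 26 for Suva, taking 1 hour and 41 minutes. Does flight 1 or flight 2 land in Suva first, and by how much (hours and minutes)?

Flight 1 in UTC: 8:23 AM − 8:45 = 11:38 PM on Oct 26.
+5 hours and 25 minutes → arrive 5:03 AM UTC on Oct 27.
Flight 2 in UTC: 7:13 PM − 10:30 = 8:43 AM on Oct 26.
+1 hour and 41 minutes → arrive 10:24 AM UTC on Oct 26.
Flight 2 lands earlier by 18 hours 39 minutes.

the second, by 18 hours 39 minutes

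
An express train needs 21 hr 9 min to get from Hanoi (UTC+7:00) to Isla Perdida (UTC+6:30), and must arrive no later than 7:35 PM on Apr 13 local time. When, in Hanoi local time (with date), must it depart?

10:56 PM on April 12

Target arrival in UTC: 7:35 PM − 6:30 = 1:05 PM on Apr 13.
Subtract 21 hours 9 minutes → departure 3:56 PM UTC on Apr 12.
Hanoi is UTC+7:00: 3:56 PM + 7:00 = 10:56 PM on Apr 12.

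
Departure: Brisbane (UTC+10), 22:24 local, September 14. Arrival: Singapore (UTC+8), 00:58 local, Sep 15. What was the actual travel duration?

Departure in UTC: 22:24 − 10:00 = 12:24 on Sep 14.
Arrival in UTC: 00:58 − 8:00 = 16:58 on Sep 14.
Elapsed = 16:58 − 12:24 = 4 hours 34 minutes.

4 hours 34 minutes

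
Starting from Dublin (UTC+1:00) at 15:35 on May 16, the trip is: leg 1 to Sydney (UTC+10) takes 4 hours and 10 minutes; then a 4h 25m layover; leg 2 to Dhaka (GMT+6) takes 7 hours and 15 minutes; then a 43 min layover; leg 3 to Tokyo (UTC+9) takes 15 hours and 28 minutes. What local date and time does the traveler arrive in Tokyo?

07:36 on May 18

Convert departure to UTC: 15:35 − 1:00 = 14:35 UTC on May 16.
Add 4 hours 10 minutes leg 1 → 18:45 UTC.
Add 4 hours 25 minutes layover in Sydney → 23:10 UTC.
Add 7 hours and 15 minutes leg 2 → 06:25 UTC (May 17).
Add 43 minutes layover in Dhaka → 07:08 UTC.
Add 15 hours 28 minutes leg 3 → 22:36 UTC.
Tokyo is UTC+9:00, so local arrival = 22:36 + 9:00 = 07:36 on May 18.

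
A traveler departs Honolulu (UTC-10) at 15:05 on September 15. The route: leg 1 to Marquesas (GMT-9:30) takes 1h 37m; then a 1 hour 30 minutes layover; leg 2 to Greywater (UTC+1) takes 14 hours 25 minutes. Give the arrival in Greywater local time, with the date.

Convert departure to UTC: 15:05 + 10:00 = 01:05 UTC on Sep 16.
Add 1 hour and 37 minutes leg 1 → 02:42 UTC.
Add 1 hour 30 minutes layover in Marquesas → 04:12 UTC.
Add 14 hours 25 minutes leg 2 → 18:37 UTC.
Greywater is UTC+1:00, so local arrival = 18:37 + 1:00 = 19:37 on Sep 16.

19:37 on September 16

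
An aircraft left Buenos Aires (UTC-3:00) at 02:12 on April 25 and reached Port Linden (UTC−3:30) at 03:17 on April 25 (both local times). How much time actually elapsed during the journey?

Departure in UTC: 02:12 + 3:00 = 05:12 on Apr 25.
Arrival in UTC: 03:17 + 3:30 = 06:47 on Apr 25.
Elapsed = 06:47 − 05:12 = 1 hour 35 minutes.

1 hour 35 minutes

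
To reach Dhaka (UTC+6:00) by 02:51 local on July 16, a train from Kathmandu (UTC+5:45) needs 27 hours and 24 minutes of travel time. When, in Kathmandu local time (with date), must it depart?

23:12 on July 14

Target arrival in UTC: 02:51 − 6:00 = 20:51 on Jul 15.
Subtract 27 hours 24 minutes → departure 17:27 UTC on Jul 14.
Kathmandu is UTC+5:45: 17:27 + 5:45 = 23:12 on Jul 14.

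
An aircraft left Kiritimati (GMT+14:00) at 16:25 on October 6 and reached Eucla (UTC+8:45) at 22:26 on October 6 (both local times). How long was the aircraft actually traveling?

11 hours 16 minutes

Eucla is 5:15 behind Kiritimati.
Clock-face elapsed time (ignoring zones) is 6 hours 1 minute.
Actual elapsed = 6 hours 1 minute + 5:15 = 11 hours 16 minutes.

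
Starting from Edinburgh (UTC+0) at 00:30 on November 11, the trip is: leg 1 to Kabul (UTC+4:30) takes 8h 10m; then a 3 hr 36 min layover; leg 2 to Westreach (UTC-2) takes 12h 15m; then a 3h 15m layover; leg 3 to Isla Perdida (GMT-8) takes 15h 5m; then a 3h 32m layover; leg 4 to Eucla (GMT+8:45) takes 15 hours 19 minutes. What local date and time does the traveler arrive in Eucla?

22:27 on Nov 13

Edinburgh is at UTC+0, so departure is already 00:30 UTC on Nov 11.
Add 8 hours and 10 minutes leg 1 → 08:40 UTC.
Add 3 hours and 36 minutes layover in Kabul → 12:16 UTC.
Add 12 hours 15 minutes leg 2 → 00:31 UTC (Nov 12).
Add 3 hours 15 minutes layover in Westreach → 03:46 UTC.
Add 15 hours and 5 minutes leg 3 → 18:51 UTC.
Add 3 hours 32 minutes layover in Isla Perdida → 22:23 UTC.
Add 15 hours and 19 minutes leg 4 → 13:42 UTC (Nov 13).
Eucla is UTC+8:45, so local arrival = 13:42 + 8:45 = 22:27 on Nov 13.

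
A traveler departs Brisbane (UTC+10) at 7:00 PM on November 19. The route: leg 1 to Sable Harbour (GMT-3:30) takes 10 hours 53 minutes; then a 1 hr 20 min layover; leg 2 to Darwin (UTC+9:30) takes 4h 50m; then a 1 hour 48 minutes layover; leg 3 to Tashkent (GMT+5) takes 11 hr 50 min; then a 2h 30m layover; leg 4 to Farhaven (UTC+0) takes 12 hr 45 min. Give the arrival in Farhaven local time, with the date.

6:56 AM on Nov 21

Convert departure to UTC: 7:00 PM − 10:00 = 9:00 AM UTC on Nov 19.
Add 10 hours and 53 minutes leg 1 → 7:53 PM UTC.
Add 1 hour and 20 minutes layover in Sable Harbour → 9:13 PM UTC.
Add 4 hours 50 minutes leg 2 → 2:03 AM UTC (Nov 20).
Add 1 hour and 48 minutes layover in Darwin → 3:51 AM UTC.
Add 11 hours and 50 minutes leg 3 → 3:41 PM UTC.
Add 2 hours 30 minutes layover in Tashkent → 6:11 PM UTC.
Add 12 hours 45 minutes leg 4 → 6:56 AM UTC (Nov 21).
Farhaven is UTC+0, so local arrival is the same: 6:56 AM on Nov 21.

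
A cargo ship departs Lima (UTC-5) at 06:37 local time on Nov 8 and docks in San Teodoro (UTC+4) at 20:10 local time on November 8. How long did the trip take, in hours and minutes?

San Teodoro is 9:00 ahead of Lima.
Clock-face elapsed time (ignoring zones) is 13 hours 33 minutes.
Actual elapsed = 13 hours 33 minutes − 9:00 = 4 hours 33 minutes.

4 hours 33 minutes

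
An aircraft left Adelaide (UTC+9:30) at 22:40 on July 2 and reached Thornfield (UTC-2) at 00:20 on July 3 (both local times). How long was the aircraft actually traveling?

13 hours 10 minutes

Departure in UTC: 22:40 − 9:30 = 13:10 on Jul 2.
Arrival in UTC: 00:20 + 2:00 = 02:20 on Jul 3.
Elapsed = 02:20 − 13:10 (+1 day) = 13 hours 10 minutes.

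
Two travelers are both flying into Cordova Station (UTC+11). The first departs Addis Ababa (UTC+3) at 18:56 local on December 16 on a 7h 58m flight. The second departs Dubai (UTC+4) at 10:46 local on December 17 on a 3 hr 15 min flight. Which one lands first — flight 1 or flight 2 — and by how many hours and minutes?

the first, by 10 hours 7 minutes

Flight 1 in UTC: 18:56 − 3:00 = 15:56 on Dec 16.
+7 hours 58 minutes → arrive 23:54 UTC on Dec 16.
Flight 2 in UTC: 10:46 − 4:00 = 06:46 on Dec 17.
+3 hours 15 minutes → arrive 10:01 UTC on Dec 17.
Flight 1 lands earlier by 10 hours 7 minutes.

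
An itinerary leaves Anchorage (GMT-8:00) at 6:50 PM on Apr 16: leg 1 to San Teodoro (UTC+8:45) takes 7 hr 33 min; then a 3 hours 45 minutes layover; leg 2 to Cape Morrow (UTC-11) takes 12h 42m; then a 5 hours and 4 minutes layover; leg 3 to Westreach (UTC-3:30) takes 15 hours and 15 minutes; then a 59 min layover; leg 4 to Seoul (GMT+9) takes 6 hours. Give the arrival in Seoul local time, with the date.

Convert departure to UTC: 6:50 PM + 8:00 = 2:50 AM UTC on Apr 17.
Add 7 hours 33 minutes leg 1 → 10:23 AM UTC.
Add 3 hours and 45 minutes layover in San Teodoro → 2:08 PM UTC.
Add 12 hours 42 minutes leg 2 → 2:50 AM UTC (Apr 18).
Add 5 hours and 4 minutes layover in Cape Morrow → 7:54 AM UTC.
Add 15 hours and 15 minutes leg 3 → 11:09 PM UTC.
Add 59 minutes layover in Westreach → 12:08 AM UTC (Apr 19).
Add 6 hours leg 4 → 6:08 AM UTC.
Seoul is UTC+9:00, so local arrival = 6:08 AM + 9:00 = 3:08 PM on Apr 19.

3:08 PM on April 19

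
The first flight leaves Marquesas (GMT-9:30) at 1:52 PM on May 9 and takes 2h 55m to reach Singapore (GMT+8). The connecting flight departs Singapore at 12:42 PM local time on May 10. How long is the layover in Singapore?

2 hours 25 minutes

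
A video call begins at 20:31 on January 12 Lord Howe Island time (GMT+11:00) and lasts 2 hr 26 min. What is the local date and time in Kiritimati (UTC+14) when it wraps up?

Convert start to UTC: 20:31 − 11:00 = 09:31 UTC on Jan 12.
Add 2 hours and 26 minutes duration → 11:57 UTC.
Kiritimati is UTC+14:00, so local end time = 11:57 + 14:00 = 01:57 on Jan 13.

01:57 on Jan 13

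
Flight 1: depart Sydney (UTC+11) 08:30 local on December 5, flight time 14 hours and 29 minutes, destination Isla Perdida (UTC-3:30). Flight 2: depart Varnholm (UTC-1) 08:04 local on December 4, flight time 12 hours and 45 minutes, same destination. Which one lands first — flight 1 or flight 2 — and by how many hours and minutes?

the second, by 14 hours 10 minutes

Flight 1 in UTC: 08:30 − 11:00 = 21:30 on Dec 4.
+14 hours and 29 minutes → arrive 11:59 UTC on Dec 5.
Flight 2 in UTC: 08:04 + 1:00 = 09:04 on Dec 4.
+12 hours 45 minutes → arrive 21:49 UTC on Dec 4.
Flight 2 lands earlier by 14 hours 10 minutes.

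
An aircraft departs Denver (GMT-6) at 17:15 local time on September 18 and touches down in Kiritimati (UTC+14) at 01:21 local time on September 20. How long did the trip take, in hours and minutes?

12 hours 6 minutes

Kiritimati is 20:00 ahead of Denver.
Clock-face elapsed time (ignoring zones) is 32 hours 6 minutes.
Actual elapsed = 32 hours 6 minutes − 20:00 = 12 hours 6 minutes.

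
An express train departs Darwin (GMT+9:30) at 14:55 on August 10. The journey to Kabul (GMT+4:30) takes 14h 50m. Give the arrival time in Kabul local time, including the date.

Convert departure to UTC: 14:55 − 9:30 = 05:25 UTC on Aug 10.
Add 14 hours and 50 minutes travel time → 20:15 UTC.
Kabul is UTC+4:30, so local arrival = 20:15 + 4:30 = 00:45 on Aug 11.

00:45 on August 11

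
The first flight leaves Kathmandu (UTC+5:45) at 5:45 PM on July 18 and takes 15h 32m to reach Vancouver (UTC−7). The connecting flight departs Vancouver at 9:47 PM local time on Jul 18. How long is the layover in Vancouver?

Convert departure to UTC: 5:45 PM − 5:45 = 12:00 PM UTC on Jul 18.
Add 15 hours and 32 minutes flight time → 3:32 AM UTC (Jul 19).
Vancouver is UTC−7:00, so local arrival = 3:32 AM − 7:00 = 8:32 PM on Jul 18.
Layover = 9:47 PM − 8:32 PM = 1 hour 15 minutes.

1 hour 15 minutes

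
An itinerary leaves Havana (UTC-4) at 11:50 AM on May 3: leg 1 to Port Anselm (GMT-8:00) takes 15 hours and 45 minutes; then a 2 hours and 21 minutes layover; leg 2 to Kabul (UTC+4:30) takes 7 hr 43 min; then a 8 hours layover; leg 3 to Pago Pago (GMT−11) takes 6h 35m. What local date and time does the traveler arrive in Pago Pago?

Convert departure to UTC: 11:50 AM + 4:00 = 3:50 PM UTC on May 3.
Add 15 hours 45 minutes leg 1 → 7:35 AM UTC (May 4).
Add 2 hours 21 minutes layover in Port Anselm → 9:56 AM UTC.
Add 7 hours and 43 minutes leg 2 → 5:39 PM UTC.
Add 8 hours layover in Kabul → 1:39 AM UTC (May 5).
Add 6 hours 35 minutes leg 3 → 8:14 AM UTC.
Pago Pago is UTC−11:00, so local arrival = 8:14 AM − 11:00 = 9:14 PM on May 4.

9:14 PM on May 4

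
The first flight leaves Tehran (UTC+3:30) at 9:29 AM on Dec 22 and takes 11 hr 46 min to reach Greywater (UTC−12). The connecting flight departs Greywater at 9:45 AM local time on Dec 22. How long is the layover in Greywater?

Convert departure to UTC: 9:29 AM − 3:30 = 5:59 AM UTC on Dec 22.
Add 11 hours 46 minutes flight time → 5:45 PM UTC.
Greywater is UTC−12:00, so local arrival = 5:45 PM − 12:00 = 5:45 AM on Dec 22.
Layover = 9:45 AM − 5:45 AM = 4 hours.

4 hours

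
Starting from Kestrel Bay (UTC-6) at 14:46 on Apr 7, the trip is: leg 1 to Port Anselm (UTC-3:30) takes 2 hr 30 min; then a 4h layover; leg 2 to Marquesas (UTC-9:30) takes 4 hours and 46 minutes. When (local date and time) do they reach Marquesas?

Convert departure to UTC: 14:46 + 6:00 = 20:46 UTC on Apr 7.
Add 2 hours 30 minutes leg 1 → 23:16 UTC.
Add 4 hours layover in Port Anselm → 03:16 UTC (Apr 8).
Add 4 hours and 46 minutes leg 2 → 08:02 UTC.
Marquesas is UTC−9:30, so local arrival = 08:02 − 9:30 = 22:32 on Apr 7.

22:32 on April 7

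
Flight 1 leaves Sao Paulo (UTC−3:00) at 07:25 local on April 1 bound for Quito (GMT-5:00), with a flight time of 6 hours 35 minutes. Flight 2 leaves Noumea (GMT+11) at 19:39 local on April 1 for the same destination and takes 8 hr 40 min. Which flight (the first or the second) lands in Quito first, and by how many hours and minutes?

the first, by 19 minutes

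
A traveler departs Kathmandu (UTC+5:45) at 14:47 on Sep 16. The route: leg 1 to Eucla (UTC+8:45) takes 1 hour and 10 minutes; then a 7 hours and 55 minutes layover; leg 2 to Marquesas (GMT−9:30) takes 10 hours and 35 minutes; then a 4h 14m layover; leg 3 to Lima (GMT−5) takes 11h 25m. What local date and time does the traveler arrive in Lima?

15:21 on September 17

Convert departure to UTC: 14:47 − 5:45 = 09:02 UTC on Sep 16.
Add 1 hour 10 minutes leg 1 → 10:12 UTC.
Add 7 hours 55 minutes layover in Eucla → 18:07 UTC.
Add 10 hours 35 minutes leg 2 → 04:42 UTC (Sep 17).
Add 4 hours 14 minutes layover in Marquesas → 08:56 UTC.
Add 11 hours and 25 minutes leg 3 → 20:21 UTC.
Lima is UTC−5:00, so local arrival = 20:21 − 5:00 = 15:21 on Sep 17.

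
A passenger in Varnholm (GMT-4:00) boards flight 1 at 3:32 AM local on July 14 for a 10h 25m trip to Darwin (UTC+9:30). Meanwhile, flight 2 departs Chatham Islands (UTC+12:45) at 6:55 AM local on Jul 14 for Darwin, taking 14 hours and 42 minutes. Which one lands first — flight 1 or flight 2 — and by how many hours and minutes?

Flight 1 in UTC: 3:32 AM + 4:00 = 7:32 AM on Jul 14.
+10 hours and 25 minutes → arrive 5:57 PM UTC on Jul 14.
Flight 2 in UTC: 6:55 AM − 12:45 = 6:10 PM on Jul 13.
+14 hours 42 minutes → arrive 8:52 AM UTC on Jul 14.
Flight 2 lands earlier by 9 hours 5 minutes.

the second, by 9 hours 5 minutes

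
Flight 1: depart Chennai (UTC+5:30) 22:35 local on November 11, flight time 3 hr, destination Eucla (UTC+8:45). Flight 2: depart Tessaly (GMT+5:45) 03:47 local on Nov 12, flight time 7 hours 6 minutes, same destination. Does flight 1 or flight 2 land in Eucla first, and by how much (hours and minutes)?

the first, by 9 hours 3 minutes

Flight 1 in UTC: 22:35 − 5:30 = 17:05 on Nov 11.
+3 hours → arrive 20:05 UTC on Nov 11.
Flight 2 in UTC: 03:47 − 5:45 = 22:02 on Nov 11.
+7 hours 6 minutes → arrive 05:08 UTC on Nov 12.
Flight 1 lands earlier by 9 hours 3 minutes.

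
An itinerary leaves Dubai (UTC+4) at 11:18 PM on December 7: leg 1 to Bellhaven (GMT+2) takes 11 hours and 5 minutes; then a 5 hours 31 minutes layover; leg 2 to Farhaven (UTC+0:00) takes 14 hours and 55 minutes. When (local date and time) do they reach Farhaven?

Convert departure to UTC: 11:18 PM − 4:00 = 7:18 PM UTC on Dec 7.
Add 11 hours and 5 minutes leg 1 → 6:23 AM UTC (Dec 8).
Add 5 hours and 31 minutes layover in Bellhaven → 11:54 AM UTC.
Add 14 hours 55 minutes leg 2 → 2:49 AM UTC (Dec 9).
Farhaven is UTC+0, so local arrival is the same: 2:49 AM on Dec 9.

2:49 AM on December 9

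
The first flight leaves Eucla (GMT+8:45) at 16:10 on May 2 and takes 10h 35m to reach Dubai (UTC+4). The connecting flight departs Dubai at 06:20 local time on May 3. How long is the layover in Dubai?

Convert departure to UTC: 16:10 − 8:45 = 07:25 UTC on May 2.
Add 10 hours and 35 minutes flight time → 18:00 UTC.
Dubai is UTC+4:00, so local arrival = 18:00 + 4:00 = 22:00 on May 2.
Layover = 06:20 − 22:00 (+1 day) = 8 hours 20 minutes.

8 hours 20 minutes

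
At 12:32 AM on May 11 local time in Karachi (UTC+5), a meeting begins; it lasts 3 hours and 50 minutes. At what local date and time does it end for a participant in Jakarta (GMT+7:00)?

6:22 AM on May 11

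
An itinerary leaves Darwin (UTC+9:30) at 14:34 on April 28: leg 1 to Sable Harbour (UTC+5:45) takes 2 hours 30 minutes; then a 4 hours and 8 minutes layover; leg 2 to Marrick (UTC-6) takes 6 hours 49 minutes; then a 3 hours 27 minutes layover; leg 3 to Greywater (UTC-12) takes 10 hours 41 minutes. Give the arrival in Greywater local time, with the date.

Convert departure to UTC: 14:34 − 9:30 = 05:04 UTC on Apr 28.
Add 2 hours 30 minutes leg 1 → 07:34 UTC.
Add 4 hours and 8 minutes layover in Sable Harbour → 11:42 UTC.
Add 6 hours and 49 minutes leg 2 → 18:31 UTC.
Add 3 hours 27 minutes layover in Marrick → 21:58 UTC.
Add 10 hours 41 minutes leg 3 → 08:39 UTC (Apr 29).
Greywater is UTC−12:00, so local arrival = 08:39 − 12:00 = 20:39 on Apr 28.

20:39 on Apr 28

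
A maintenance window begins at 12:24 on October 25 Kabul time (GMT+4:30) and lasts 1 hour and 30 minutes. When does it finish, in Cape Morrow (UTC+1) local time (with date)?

10:24 on October 25

Convert start to UTC: 12:24 − 4:30 = 07:54 UTC on Oct 25.
Add 1 hour 30 minutes duration → 09:24 UTC.
Cape Morrow is UTC+1:00, so local end time = 09:24 + 1:00 = 10:24 on Oct 25.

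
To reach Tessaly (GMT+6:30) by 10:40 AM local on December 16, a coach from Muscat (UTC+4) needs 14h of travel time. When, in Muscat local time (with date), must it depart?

6:10 PM on December 15

Target arrival in UTC: 10:40 AM − 6:30 = 4:10 AM on Dec 16.
Subtract 14 hours → departure 2:10 PM UTC on Dec 15.
Muscat is UTC+4:00: 2:10 PM + 4:00 = 6:10 PM on Dec 15.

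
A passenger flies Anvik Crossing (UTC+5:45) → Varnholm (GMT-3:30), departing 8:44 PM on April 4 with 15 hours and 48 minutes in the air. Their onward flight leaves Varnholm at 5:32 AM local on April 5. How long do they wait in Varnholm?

Convert departure to UTC: 8:44 PM − 5:45 = 2:59 PM UTC on Apr 4.
Add 15 hours 48 minutes flight time → 6:47 AM UTC (Apr 5).
Varnholm is UTC−3:30, so local arrival = 6:47 AM − 3:30 = 3:17 AM on Apr 5.
Layover = 5:32 AM − 3:17 AM = 2 hours 15 minutes.

2 hours 15 minutes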